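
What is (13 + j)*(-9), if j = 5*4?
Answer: -297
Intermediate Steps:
j = 20
(13 + j)*(-9) = (13 + 20)*(-9) = 33*(-9) = -297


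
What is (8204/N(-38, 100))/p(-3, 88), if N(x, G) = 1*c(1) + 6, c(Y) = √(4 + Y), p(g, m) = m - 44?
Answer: 12306/341 - 2051*√5/341 ≈ 22.639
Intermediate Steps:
p(g, m) = -44 + m
N(x, G) = 6 + √5 (N(x, G) = 1*√(4 + 1) + 6 = 1*√5 + 6 = √5 + 6 = 6 + √5)
(8204/N(-38, 100))/p(-3, 88) = (8204/(6 + √5))/(-44 + 88) = (8204/(6 + √5))/44 = (8204/(6 + √5))*(1/44) = 2051/(11*(6 + √5))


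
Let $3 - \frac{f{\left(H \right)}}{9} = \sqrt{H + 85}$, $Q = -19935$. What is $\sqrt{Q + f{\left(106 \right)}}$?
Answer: $3 \sqrt{-2212 - \sqrt{191}} \approx 141.54 i$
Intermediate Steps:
$f{\left(H \right)} = 27 - 9 \sqrt{85 + H}$ ($f{\left(H \right)} = 27 - 9 \sqrt{H + 85} = 27 - 9 \sqrt{85 + H}$)
$\sqrt{Q + f{\left(106 \right)}} = \sqrt{-19935 + \left(27 - 9 \sqrt{85 + 106}\right)} = \sqrt{-19935 + \left(27 - 9 \sqrt{191}\right)} = \sqrt{-19908 - 9 \sqrt{191}}$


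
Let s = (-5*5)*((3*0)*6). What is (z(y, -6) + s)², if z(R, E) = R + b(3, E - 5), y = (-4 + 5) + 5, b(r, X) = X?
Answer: 25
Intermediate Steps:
y = 6 (y = 1 + 5 = 6)
s = 0 (s = -0*6 = -25*0 = 0)
z(R, E) = -5 + E + R (z(R, E) = R + (E - 5) = R + (-5 + E) = -5 + E + R)
(z(y, -6) + s)² = ((-5 - 6 + 6) + 0)² = (-5 + 0)² = (-5)² = 25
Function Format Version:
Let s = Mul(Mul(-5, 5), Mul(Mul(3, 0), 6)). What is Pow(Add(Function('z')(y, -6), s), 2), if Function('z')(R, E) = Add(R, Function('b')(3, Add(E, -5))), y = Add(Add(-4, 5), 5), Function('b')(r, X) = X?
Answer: 25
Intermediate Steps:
y = 6 (y = Add(1, 5) = 6)
s = 0 (s = Mul(-25, Mul(0, 6)) = Mul(-25, 0) = 0)
Function('z')(R, E) = Add(-5, E, R) (Function('z')(R, E) = Add(R, Add(E, -5)) = Add(R, Add(-5, E)) = Add(-5, E, R))
Pow(Add(Function('z')(y, -6), s), 2) = Pow(Add(Add(-5, -6, 6), 0), 2) = Pow(Add(-5, 0), 2) = Pow(-5, 2) = 25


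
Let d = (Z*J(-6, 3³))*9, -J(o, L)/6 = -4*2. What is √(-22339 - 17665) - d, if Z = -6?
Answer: 2592 + 2*I*√10001 ≈ 2592.0 + 200.01*I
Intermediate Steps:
J(o, L) = 48 (J(o, L) = -(-24)*2 = -6*(-8) = 48)
d = -2592 (d = -6*48*9 = -288*9 = -2592)
√(-22339 - 17665) - d = √(-22339 - 17665) - 1*(-2592) = √(-40004) + 2592 = 2*I*√10001 + 2592 = 2592 + 2*I*√10001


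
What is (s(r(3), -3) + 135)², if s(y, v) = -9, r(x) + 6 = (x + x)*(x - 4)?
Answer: 15876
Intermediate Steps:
r(x) = -6 + 2*x*(-4 + x) (r(x) = -6 + (x + x)*(x - 4) = -6 + (2*x)*(-4 + x) = -6 + 2*x*(-4 + x))
(s(r(3), -3) + 135)² = (-9 + 135)² = 126² = 15876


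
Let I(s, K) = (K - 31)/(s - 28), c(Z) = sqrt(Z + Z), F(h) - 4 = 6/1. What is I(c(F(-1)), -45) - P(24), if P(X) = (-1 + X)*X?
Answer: -104900/191 + 38*sqrt(5)/191 ≈ -548.77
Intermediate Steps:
P(X) = X*(-1 + X)
F(h) = 10 (F(h) = 4 + 6/1 = 4 + 6*1 = 4 + 6 = 10)
c(Z) = sqrt(2)*sqrt(Z) (c(Z) = sqrt(2*Z) = sqrt(2)*sqrt(Z))
I(s, K) = (-31 + K)/(-28 + s)
I(c(F(-1)), -45) - P(24) = (-31 - 45)/(-28 + sqrt(2)*sqrt(10)) - 24*(-1 + 24) = -76/(-28 + 2*sqrt(5)) - 24*23 = -76/(-28 + 2*sqrt(5)) - 1*552 = -76/(-28 + 2*sqrt(5)) - 552 = -552 - 76/(-28 + 2*sqrt(5))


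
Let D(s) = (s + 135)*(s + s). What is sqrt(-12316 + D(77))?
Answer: 2*sqrt(5083) ≈ 142.59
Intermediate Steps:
D(s) = 2*s*(135 + s) (D(s) = (135 + s)*(2*s) = 2*s*(135 + s))
sqrt(-12316 + D(77)) = sqrt(-12316 + 2*77*(135 + 77)) = sqrt(-12316 + 2*77*212) = sqrt(-12316 + 32648) = sqrt(20332) = 2*sqrt(5083)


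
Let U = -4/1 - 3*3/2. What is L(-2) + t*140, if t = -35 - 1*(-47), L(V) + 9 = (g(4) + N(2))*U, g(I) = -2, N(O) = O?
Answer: 1671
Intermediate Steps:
U = -17/2 (U = -4*1 - 9*½ = -4 - 9/2 = -17/2 ≈ -8.5000)
L(V) = -9 (L(V) = -9 + (-2 + 2)*(-17/2) = -9 + 0*(-17/2) = -9 + 0 = -9)
t = 12 (t = -35 + 47 = 12)
L(-2) + t*140 = -9 + 12*140 = -9 + 1680 = 1671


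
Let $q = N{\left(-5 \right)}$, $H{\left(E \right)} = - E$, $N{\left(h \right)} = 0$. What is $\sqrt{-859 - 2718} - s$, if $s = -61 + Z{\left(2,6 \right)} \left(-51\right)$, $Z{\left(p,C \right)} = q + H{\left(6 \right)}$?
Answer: $-245 + 7 i \sqrt{73} \approx -245.0 + 59.808 i$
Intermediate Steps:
$q = 0$
$Z{\left(p,C \right)} = -6$ ($Z{\left(p,C \right)} = 0 - 6 = -6$)
$s = 245$ ($s = -61 - -306 = -61 + 306 = 245$)
$\sqrt{-859 - 2718} - s = \sqrt{-859 - 2718} - 245 = \sqrt{-3577} - 245 = 7 i \sqrt{73} - 245 = -245 + 7 i \sqrt{73}$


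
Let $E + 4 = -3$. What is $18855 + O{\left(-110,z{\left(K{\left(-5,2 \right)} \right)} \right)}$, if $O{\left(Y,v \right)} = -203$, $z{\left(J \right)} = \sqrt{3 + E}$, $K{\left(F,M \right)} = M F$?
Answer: $18652$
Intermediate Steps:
$E = -7$ ($E = -4 - 3 = -7$)
$K{\left(F,M \right)} = F M$
$z{\left(J \right)} = 2 i$ ($z{\left(J \right)} = \sqrt{3 - 7} = \sqrt{-4} = 2 i$)
$18855 + O{\left(-110,z{\left(K{\left(-5,2 \right)} \right)} \right)} = 18855 - 203 = 18652$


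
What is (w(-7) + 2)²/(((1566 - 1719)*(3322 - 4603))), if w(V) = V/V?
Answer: 1/21777 ≈ 4.5920e-5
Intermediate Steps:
w(V) = 1
(w(-7) + 2)²/(((1566 - 1719)*(3322 - 4603))) = (1 + 2)²/(((1566 - 1719)*(3322 - 4603))) = 3²/((-153*(-1281))) = 9/195993 = 9*(1/195993) = 1/21777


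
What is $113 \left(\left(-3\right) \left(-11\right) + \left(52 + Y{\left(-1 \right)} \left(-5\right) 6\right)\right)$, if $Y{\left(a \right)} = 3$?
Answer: $-565$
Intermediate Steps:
$113 \left(\left(-3\right) \left(-11\right) + \left(52 + Y{\left(-1 \right)} \left(-5\right) 6\right)\right) = 113 \left(\left(-3\right) \left(-11\right) + \left(52 + 3 \left(-5\right) 6\right)\right) = 113 \left(33 + \left(52 - 90\right)\right) = 113 \left(33 - 38\right) = 113 \left(-5\right) = -565$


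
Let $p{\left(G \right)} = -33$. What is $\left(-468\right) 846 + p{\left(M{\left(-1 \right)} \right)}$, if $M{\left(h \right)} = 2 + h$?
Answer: $-395961$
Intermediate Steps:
$\left(-468\right) 846 + p{\left(M{\left(-1 \right)} \right)} = \left(-468\right) 846 - 33 = -395928 - 33 = -395961$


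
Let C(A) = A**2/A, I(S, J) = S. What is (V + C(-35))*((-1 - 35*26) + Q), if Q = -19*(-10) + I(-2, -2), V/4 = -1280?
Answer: 3727065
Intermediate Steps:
V = -5120 (V = 4*(-1280) = -5120)
C(A) = A
Q = 188 (Q = -19*(-10) - 2 = 190 - 2 = 188)
(V + C(-35))*((-1 - 35*26) + Q) = (-5120 - 35)*((-1 - 35*26) + 188) = -5155*((-1 - 910) + 188) = -5155*(-911 + 188) = -5155*(-723) = 3727065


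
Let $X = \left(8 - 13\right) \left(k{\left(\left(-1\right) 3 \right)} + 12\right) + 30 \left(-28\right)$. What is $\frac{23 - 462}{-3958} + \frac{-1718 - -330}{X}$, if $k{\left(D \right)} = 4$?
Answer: $\frac{368599}{227585} \approx 1.6196$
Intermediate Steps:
$X = -920$ ($X = \left(8 - 13\right) \left(4 + 12\right) + 30 \left(-28\right) = \left(-5\right) 16 - 840 = -80 - 840 = -920$)
$\frac{23 - 462}{-3958} + \frac{-1718 - -330}{X} = \frac{23 - 462}{-3958} + \frac{-1718 - -330}{-920} = \left(23 - 462\right) \left(- \frac{1}{3958}\right) + \left(-1718 + 330\right) \left(- \frac{1}{920}\right) = \left(-439\right) \left(- \frac{1}{3958}\right) - - \frac{347}{230} = \frac{439}{3958} + \frac{347}{230} = \frac{368599}{227585}$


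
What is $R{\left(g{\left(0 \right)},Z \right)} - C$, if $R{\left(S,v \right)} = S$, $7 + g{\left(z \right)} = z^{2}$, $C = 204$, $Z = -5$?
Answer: $-211$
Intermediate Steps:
$g{\left(z \right)} = -7 + z^{2}$
$R{\left(g{\left(0 \right)},Z \right)} - C = \left(-7 + 0^{2}\right) - 204 = \left(-7 + 0\right) - 204 = -7 - 204 = -211$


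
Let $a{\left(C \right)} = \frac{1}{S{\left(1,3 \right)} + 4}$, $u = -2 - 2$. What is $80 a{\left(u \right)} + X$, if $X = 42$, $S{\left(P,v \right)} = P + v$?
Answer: $52$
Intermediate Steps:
$u = -4$ ($u = -2 - 2 = -4$)
$a{\left(C \right)} = \frac{1}{8}$ ($a{\left(C \right)} = \frac{1}{\left(1 + 3\right) + 4} = \frac{1}{4 + 4} = \frac{1}{8}$)
$80 a{\left(u \right)} + X = 80 \cdot \frac{1}{8} + 42 = 10 + 42 = 52$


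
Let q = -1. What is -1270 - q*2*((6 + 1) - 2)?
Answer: -1260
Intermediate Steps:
-1270 - q*2*((6 + 1) - 2) = -1270 - (-1*2)*((6 + 1) - 2) = -1270 - (-2)*(7 - 2) = -1270 - (-2)*5 = -1270 - 1*(-10) = -1270 + 10 = -1260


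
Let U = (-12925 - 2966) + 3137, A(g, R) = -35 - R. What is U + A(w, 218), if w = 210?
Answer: -13007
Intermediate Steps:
U = -12754 (U = -15891 + 3137 = -12754)
U + A(w, 218) = -12754 + (-35 - 1*218) = -12754 + (-35 - 218) = -12754 - 253 = -13007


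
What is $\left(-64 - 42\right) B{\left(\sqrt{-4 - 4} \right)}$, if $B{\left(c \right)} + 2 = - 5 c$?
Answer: $212 + 1060 i \sqrt{2} \approx 212.0 + 1499.1 i$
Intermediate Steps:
$B{\left(c \right)} = -2 - 5 c$
$\left(-64 - 42\right) B{\left(\sqrt{-4 - 4} \right)} = \left(-64 - 42\right) \left(-2 - 5 \sqrt{-4 - 4}\right) = - 106 \left(-2 - 5 \sqrt{-8}\right) = - 106 \left(-2 - 5 \cdot 2 i \sqrt{2}\right) = - 106 \left(-2 - 10 i \sqrt{2}\right) = 212 + 1060 i \sqrt{2}$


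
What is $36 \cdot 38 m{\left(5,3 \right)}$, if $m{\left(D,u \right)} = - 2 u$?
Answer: $-8208$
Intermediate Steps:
$36 \cdot 38 m{\left(5,3 \right)} = 36 \cdot 38 \left(\left(-2\right) 3\right) = 1368 \left(-6\right) = -8208$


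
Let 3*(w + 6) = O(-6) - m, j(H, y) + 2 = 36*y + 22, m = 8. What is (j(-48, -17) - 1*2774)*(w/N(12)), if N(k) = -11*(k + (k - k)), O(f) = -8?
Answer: -289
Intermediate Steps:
j(H, y) = 20 + 36*y (j(H, y) = -2 + (36*y + 22) = -2 + (22 + 36*y) = 20 + 36*y)
w = -34/3 (w = -6 + (-8 - 1*8)/3 = -6 + (-8 - 8)/3 = -6 + (1/3)*(-16) = -6 - 16/3 = -34/3 ≈ -11.333)
N(k) = -11*k (N(k) = -11*(k + 0) = -11*k)
(j(-48, -17) - 1*2774)*(w/N(12)) = ((20 + 36*(-17)) - 1*2774)*(-34/(3*((-11*12)))) = ((20 - 612) - 2774)*(-34/3/(-132)) = (-592 - 2774)*(-34/3*(-1/132)) = -3366*17/198 = -289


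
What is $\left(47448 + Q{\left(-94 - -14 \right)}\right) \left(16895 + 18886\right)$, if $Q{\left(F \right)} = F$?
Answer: $1694874408$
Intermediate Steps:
$\left(47448 + Q{\left(-94 - -14 \right)}\right) \left(16895 + 18886\right) = \left(47448 - 80\right) \left(16895 + 18886\right) = \left(47448 + \left(-94 + 14\right)\right) 35781 = \left(47448 - 80\right) 35781 = 47368 \cdot 35781 = 1694874408$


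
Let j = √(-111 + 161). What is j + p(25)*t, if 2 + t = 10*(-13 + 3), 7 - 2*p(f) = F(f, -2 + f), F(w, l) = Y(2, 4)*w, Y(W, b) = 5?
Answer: 6018 + 5*√2 ≈ 6025.1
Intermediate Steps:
F(w, l) = 5*w
j = 5*√2 (j = √50 = 5*√2 ≈ 7.0711)
p(f) = 7/2 - 5*f/2
t = -102 (t = -2 + 10*(-13 + 3) = -2 + 10*(-10) = -2 - 100 = -102)
j + p(25)*t = 5*√2 + (7/2 - 5/2*25)*(-102) = 5*√2 + (7/2 - 125/2)*(-102) = 5*√2 - 59*(-102) = 5*√2 + 6018 = 6018 + 5*√2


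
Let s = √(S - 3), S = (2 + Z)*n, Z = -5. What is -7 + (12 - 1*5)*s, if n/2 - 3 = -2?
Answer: -7 + 21*I ≈ -7.0 + 21.0*I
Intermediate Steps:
n = 2 (n = 6 + 2*(-2) = 6 - 4 = 2)
S = -6 (S = (2 - 5)*2 = -3*2 = -6)
s = 3*I (s = √(-6 - 3) = √(-9) = 3*I ≈ 3.0*I)
-7 + (12 - 1*5)*s = -7 + (12 - 1*5)*(3*I) = -7 + (12 - 5)*(3*I) = -7 + 7*(3*I) = -7 + 21*I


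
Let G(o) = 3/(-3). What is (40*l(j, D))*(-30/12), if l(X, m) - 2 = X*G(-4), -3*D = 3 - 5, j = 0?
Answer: -200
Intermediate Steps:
D = ⅔ (D = -(3 - 5)/3 = -⅓*(-2) = ⅔ ≈ 0.66667)
G(o) = -1 (G(o) = 3*(-⅓) = -1)
l(X, m) = 2 - X (l(X, m) = 2 + X*(-1) = 2 - X)
(40*l(j, D))*(-30/12) = (40*(2 - 1*0))*(-30/12) = (40*(2 + 0))*(-30*1/12) = (40*2)*(-5/2) = 80*(-5/2) = -200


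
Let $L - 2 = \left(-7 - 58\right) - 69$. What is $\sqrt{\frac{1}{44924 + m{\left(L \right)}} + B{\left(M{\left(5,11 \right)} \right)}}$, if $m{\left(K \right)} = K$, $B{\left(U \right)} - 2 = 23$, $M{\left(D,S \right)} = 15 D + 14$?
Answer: $\frac{\sqrt{12539531598}}{22396} \approx 5.0$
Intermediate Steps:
$M{\left(D,S \right)} = 14 + 15 D$
$L = -132$ ($L = 2 - 134 = -132$)
$B{\left(U \right)} = 25$ ($B{\left(U \right)} = 2 + 23 = 25$)
$\sqrt{\frac{1}{44924 + m{\left(L \right)}} + B{\left(M{\left(5,11 \right)} \right)}} = \sqrt{\frac{1}{44924 - 132} + 25} = \sqrt{\frac{1}{44792} + 25} = \sqrt{\frac{1119801}{44792}} = \frac{\sqrt{12539531598}}{22396}$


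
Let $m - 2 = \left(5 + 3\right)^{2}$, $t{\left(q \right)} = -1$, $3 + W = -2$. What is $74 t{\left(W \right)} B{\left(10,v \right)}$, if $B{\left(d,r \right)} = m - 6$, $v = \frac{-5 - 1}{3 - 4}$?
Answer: $-4440$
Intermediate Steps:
$W = -5$ ($W = -3 - 2 = -5$)
$v = 6$ ($v = - \frac{6}{-1} = \left(-6\right) \left(-1\right) = 6$)
$m = 66$ ($m = 2 + \left(5 + 3\right)^{2} = 2 + 8^{2} = 2 + 64 = 66$)
$B{\left(d,r \right)} = 60$ ($B{\left(d,r \right)} = 66 - 6 = 60$)
$74 t{\left(W \right)} B{\left(10,v \right)} = 74 \left(-1\right) 60 = \left(-74\right) 60 = -4440$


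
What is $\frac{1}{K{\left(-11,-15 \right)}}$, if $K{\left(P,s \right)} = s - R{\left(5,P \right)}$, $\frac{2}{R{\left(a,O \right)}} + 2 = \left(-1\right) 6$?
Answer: $- \frac{4}{59} \approx -0.067797$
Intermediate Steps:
$R{\left(a,O \right)} = - \frac{1}{4}$ ($R{\left(a,O \right)} = \frac{2}{-2 - 6} = \frac{2}{-8} = 2 \left(- \frac{1}{8}\right) = - \frac{1}{4}$)
$K{\left(P,s \right)} = \frac{1}{4} + s$ ($K{\left(P,s \right)} = s - - \frac{1}{4} = s + \frac{1}{4} = \frac{1}{4} + s$)
$\frac{1}{K{\left(-11,-15 \right)}} = \frac{1}{\frac{1}{4} - 15} = \frac{1}{- \frac{59}{4}} = - \frac{4}{59}$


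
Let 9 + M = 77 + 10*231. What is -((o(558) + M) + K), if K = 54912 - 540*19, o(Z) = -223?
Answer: -46807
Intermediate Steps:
K = 44652 (K = 54912 - 10260 = 44652)
M = 2378 (M = -9 + (77 + 10*231) = -9 + (77 + 2310) = -9 + 2387 = 2378)
-((o(558) + M) + K) = -((-223 + 2378) + 44652) = -(2155 + 44652) = -1*46807 = -46807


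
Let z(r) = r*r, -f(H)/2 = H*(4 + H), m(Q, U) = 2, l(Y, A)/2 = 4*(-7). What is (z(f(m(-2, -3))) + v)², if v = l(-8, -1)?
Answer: 270400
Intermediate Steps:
l(Y, A) = -56 (l(Y, A) = 2*(4*(-7)) = 2*(-28) = -56)
f(H) = -2*H*(4 + H)
z(r) = r²
v = -56
(z(f(m(-2, -3))) + v)² = ((-2*2*(4 + 2))² - 56)² = ((-2*2*6)² - 56)² = ((-24)² - 56)² = (576 - 56)² = 520² = 270400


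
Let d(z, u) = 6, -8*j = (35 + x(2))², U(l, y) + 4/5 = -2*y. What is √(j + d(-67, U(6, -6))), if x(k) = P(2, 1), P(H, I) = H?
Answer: I*√2642/4 ≈ 12.85*I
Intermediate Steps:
U(l, y) = -⅘ - 2*y
x(k) = 2
j = -1369/8 (j = -(35 + 2)²/8 = -⅛*37² = -⅛*1369 = -1369/8 ≈ -171.13)
√(j + d(-67, U(6, -6))) = √(-1369/8 + 6) = √(-1321/8) = I*√2642/4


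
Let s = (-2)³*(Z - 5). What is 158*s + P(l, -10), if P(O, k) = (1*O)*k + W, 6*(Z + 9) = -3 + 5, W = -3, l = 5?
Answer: 51665/3 ≈ 17222.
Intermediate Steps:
Z = -26/3 (Z = -9 + (-3 + 5)/6 = -9 + (⅙)*2 = -9 + ⅓ = -26/3 ≈ -8.6667)
P(O, k) = -3 + O*k (P(O, k) = (1*O)*k - 3 = O*k - 3 = -3 + O*k)
s = 328/3 (s = (-2)³*(-26/3 - 5) = -8*(-41/3) = 328/3 ≈ 109.33)
158*s + P(l, -10) = 158*(328/3) + (-3 + 5*(-10)) = 51824/3 + (-3 - 50) = 51824/3 - 53 = 51665/3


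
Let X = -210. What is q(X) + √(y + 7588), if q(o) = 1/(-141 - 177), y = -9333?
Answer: -1/318 + I*√1745 ≈ -0.0031447 + 41.773*I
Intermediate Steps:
q(o) = -1/318 (q(o) = 1/(-318) = -1/318)
q(X) + √(y + 7588) = -1/318 + √(-9333 + 7588) = -1/318 + √(-1745) = -1/318 + I*√1745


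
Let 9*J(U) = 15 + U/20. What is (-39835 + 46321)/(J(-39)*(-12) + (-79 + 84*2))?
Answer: 16215/179 ≈ 90.587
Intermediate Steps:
J(U) = 5/3 + U/180 (J(U) = (15 + U/20)/9 = 5/3 + U/180)
(-39835 + 46321)/(J(-39)*(-12) + (-79 + 84*2)) = (-39835 + 46321)/((5/3 + (1/180)*(-39))*(-12) + (-79 + 84*2)) = 6486/((5/3 - 13/60)*(-12) + (-79 + 168)) = 6486/((29/20)*(-12) + 89) = 6486/(-87/5 + 89) = 6486/(358/5) = 6486*(5/358) = 16215/179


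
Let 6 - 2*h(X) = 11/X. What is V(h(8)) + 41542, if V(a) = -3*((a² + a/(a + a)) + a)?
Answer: 10628485/256 ≈ 41518.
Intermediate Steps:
h(X) = 3 - 11/(2*X)
V(a) = -3/2 - 3*a - 3*a² (V(a) = -3*((a² + a/((2*a))) + a) = -3*((a² + (1/(2*a))*a) + a) = -3*((a² + ½) + a) = -3*((½ + a²) + a) = -3*(½ + a + a²) = -3/2 - 3*a - 3*a²)
V(h(8)) + 41542 = (-3/2 - 3*(3 - 11/2/8) - 3*(3 - 11/2/8)²) + 41542 = (-3/2 - 3*(3 - 11/2*⅛) - 3*(3 - 11/2*⅛)²) + 41542 = (-3/2 - 3*(3 - 11/16) - 3*(3 - 11/16)²) + 41542 = (-3/2 - 3*37/16 - 3*(37/16)²) + 41542 = (-3/2 - 111/16 - 3*1369/256) + 41542 = (-3/2 - 111/16 - 4107/256) + 41542 = -6267/256 + 41542 = 10628485/256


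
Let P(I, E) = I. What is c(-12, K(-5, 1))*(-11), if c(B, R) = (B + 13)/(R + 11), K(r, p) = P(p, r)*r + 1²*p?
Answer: -11/7 ≈ -1.5714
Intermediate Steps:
K(r, p) = p + p*r (K(r, p) = p*r + 1²*p = p*r + 1*p = p*r + p = p + p*r)
c(B, R) = (13 + B)/(11 + R)
c(-12, K(-5, 1))*(-11) = ((13 - 12)/(11 + 1*(1 - 5)))*(-11) = (1/(11 + 1*(-4)))*(-11) = (1/(11 - 4))*(-11) = (1/7)*(-11) = ((⅐)*1)*(-11) = (⅐)*(-11) = -11/7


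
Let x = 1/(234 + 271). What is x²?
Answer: 1/255025 ≈ 3.9212e-6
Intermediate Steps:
x = 1/505 ≈ 0.0019802
x² = (1/505)² = 1/255025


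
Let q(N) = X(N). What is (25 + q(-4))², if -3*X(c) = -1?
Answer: 5776/9 ≈ 641.78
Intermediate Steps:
X(c) = ⅓ (X(c) = -⅓*(-1) = ⅓)
q(N) = ⅓
(25 + q(-4))² = (25 + ⅓)² = (76/3)² = 5776/9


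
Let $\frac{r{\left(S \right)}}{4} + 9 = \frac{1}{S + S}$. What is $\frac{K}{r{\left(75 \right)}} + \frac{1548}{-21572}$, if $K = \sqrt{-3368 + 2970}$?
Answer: $- \frac{387}{5393} - \frac{75 i \sqrt{398}}{2698} \approx -0.07176 - 0.55458 i$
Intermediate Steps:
$r{\left(S \right)} = -36 + \frac{2}{S}$ ($r{\left(S \right)} = -36 + \frac{4}{S + S} = -36 + \frac{4}{2 S} = -36 + 4 \frac{1}{2 S} = -36 + \frac{2}{S}$)
$K = i \sqrt{398}$ ($K = \sqrt{-398} = i \sqrt{398} \approx 19.95 i$)
$\frac{K}{r{\left(75 \right)}} + \frac{1548}{-21572} = \frac{i \sqrt{398}}{-36 + \frac{2}{75}} + \frac{1548}{-21572} = \frac{i \sqrt{398}}{-36 + 2 \cdot \frac{1}{75}} + 1548 \left(- \frac{1}{21572}\right) = \frac{i \sqrt{398}}{-36 + \frac{2}{75}} - \frac{387}{5393} = \frac{i \sqrt{398}}{- \frac{2698}{75}} - \frac{387}{5393} = i \sqrt{398} \left(- \frac{75}{2698}\right) - \frac{387}{5393} = - \frac{75 i \sqrt{398}}{2698} - \frac{387}{5393} = - \frac{387}{5393} - \frac{75 i \sqrt{398}}{2698}$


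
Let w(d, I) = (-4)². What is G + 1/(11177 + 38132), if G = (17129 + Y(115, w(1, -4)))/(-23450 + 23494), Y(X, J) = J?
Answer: 845402849/2169596 ≈ 389.66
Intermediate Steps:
w(d, I) = 16
G = 17145/44 (G = (17129 + 16)/(-23450 + 23494) = 17145/44 ≈ 389.66)
G + 1/(11177 + 38132) = 17145/44 + 1/(11177 + 38132) = 17145/44 + 1/49309 = 845402849/2169596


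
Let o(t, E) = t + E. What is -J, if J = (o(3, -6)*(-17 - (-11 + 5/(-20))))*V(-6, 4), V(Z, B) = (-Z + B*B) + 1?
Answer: -1587/4 ≈ -396.75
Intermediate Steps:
o(t, E) = E + t
V(Z, B) = 1 + B**2 - Z (V(Z, B) = (-Z + B**2) + 1 = (B**2 - Z) + 1 = 1 + B**2 - Z)
J = 1587/4 (J = ((-6 + 3)*(-17 - (-11 + 5/(-20))))*(1 + 4**2 - 1*(-6)) = (-3*(-17 - (-11 + 5*(-1/20))))*(1 + 16 + 6) = -3*(-17 - (-11 - 1/4))*23 = -3*(-17 - 1*(-45/4))*23 = -3*(-17 + 45/4)*23 = -3*(-23/4)*23 = (69/4)*23 = 1587/4 ≈ 396.75)
-J = -1*1587/4 = -1587/4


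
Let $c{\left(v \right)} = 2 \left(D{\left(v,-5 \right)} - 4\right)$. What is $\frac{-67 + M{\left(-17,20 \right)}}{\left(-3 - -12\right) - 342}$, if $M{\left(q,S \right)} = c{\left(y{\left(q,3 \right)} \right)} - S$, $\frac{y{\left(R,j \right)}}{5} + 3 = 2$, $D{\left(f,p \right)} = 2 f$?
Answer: $\frac{115}{333} \approx 0.34535$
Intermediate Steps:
$y{\left(R,j \right)} = -5$ ($y{\left(R,j \right)} = -15 + 5 \cdot 2 = -15 + 10 = -5$)
$c{\left(v \right)} = -8 + 4 v$ ($c{\left(v \right)} = 2 \left(2 v - 4\right) = 2 \left(-4 + 2 v\right) = -8 + 4 v$)
$M{\left(q,S \right)} = -28 - S$ ($M{\left(q,S \right)} = \left(-8 + 4 \left(-5\right)\right) - S = \left(-8 - 20\right) - S = -28 - S$)
$\frac{-67 + M{\left(-17,20 \right)}}{\left(-3 - -12\right) - 342} = \frac{-67 - 48}{\left(-3 - -12\right) - 342} = \frac{-67 - 48}{\left(-3 + 12\right) - 342} = \frac{-67 - 48}{9 - 342} = - \frac{115}{-333} = \left(-115\right) \left(- \frac{1}{333}\right) = \frac{115}{333}$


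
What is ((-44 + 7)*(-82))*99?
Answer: 300366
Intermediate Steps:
((-44 + 7)*(-82))*99 = -37*(-82)*99 = 3034*99 = 300366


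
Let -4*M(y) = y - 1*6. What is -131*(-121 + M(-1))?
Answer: 62487/4 ≈ 15622.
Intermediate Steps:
M(y) = 3/2 - y/4 (M(y) = -(y - 1*6)/4 = -(y - 6)/4 = -(-6 + y)/4 = 3/2 - y/4)
-131*(-121 + M(-1)) = -131*(-121 + (3/2 - ¼*(-1))) = -131*(-121 + (3/2 + ¼)) = -131*(-121 + 7/4) = -131*(-477/4) = 62487/4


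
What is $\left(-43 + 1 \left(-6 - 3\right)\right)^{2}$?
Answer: $2704$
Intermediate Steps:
$\left(-43 + 1 \left(-6 - 3\right)\right)^{2} = \left(-43 + 1 \left(-9\right)\right)^{2} = \left(-43 - 9\right)^{2} = \left(-52\right)^{2} = 2704$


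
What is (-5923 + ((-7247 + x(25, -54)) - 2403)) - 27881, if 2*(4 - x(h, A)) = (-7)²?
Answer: -86949/2 ≈ -43475.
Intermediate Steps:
x(h, A) = -41/2 (x(h, A) = 4 - ½*(-7)² = 4 - ½*49 = 4 - 49/2 = -41/2)
(-5923 + ((-7247 + x(25, -54)) - 2403)) - 27881 = (-5923 + ((-7247 - 41/2) - 2403)) - 27881 = (-5923 + (-14535/2 - 2403)) - 27881 = (-5923 - 19341/2) - 27881 = -31187/2 - 27881 = -86949/2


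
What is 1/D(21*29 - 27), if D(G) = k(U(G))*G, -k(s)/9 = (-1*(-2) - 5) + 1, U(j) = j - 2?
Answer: 1/10476 ≈ 9.5456e-5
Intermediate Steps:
U(j) = -2 + j
k(s) = 18 (k(s) = -9*((-1*(-2) - 5) + 1) = -9*((2 - 5) + 1) = -9*(-3 + 1) = -9*(-2) = 18)
D(G) = 18*G
1/D(21*29 - 27) = 1/(18*(21*29 - 27)) = 1/(18*(609 - 27)) = 1/(18*582) = 1/10476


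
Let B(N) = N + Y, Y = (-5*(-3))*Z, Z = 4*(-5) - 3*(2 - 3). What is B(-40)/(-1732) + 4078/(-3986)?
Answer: -2943613/3451876 ≈ -0.85276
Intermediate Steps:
Z = -17 (Z = -20 - 3*(-1) = -20 + 3 = -17)
Y = -255 (Y = -5*(-3)*(-17) = 15*(-17) = -255)
B(N) = -255 + N (B(N) = N - 255 = -255 + N)
B(-40)/(-1732) + 4078/(-3986) = (-255 - 40)/(-1732) + 4078/(-3986) = -295*(-1/1732) + 4078*(-1/3986) = 295/1732 - 2039/1993 = -2943613/3451876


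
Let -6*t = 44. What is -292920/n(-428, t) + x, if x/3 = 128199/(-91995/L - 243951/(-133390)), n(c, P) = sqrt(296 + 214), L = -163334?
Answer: 232757273884145/1447686269 - 9764*sqrt(510)/17 ≈ 1.4781e+5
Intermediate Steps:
t = -22/3 (t = -1/6*44 = -22/3 ≈ -7.3333)
n(c, P) = sqrt(510)
x = 232757273884145/1447686269 (x = 3*(128199/(-91995/(-163334) - 243951/(-133390))) = 3*(128199/(-91995*(-1/163334) - 243951*(-1/133390))) = 3*(128199/(91995/163334 + 243951/133390)) = 3*(128199/(13029176421/5446780565)) = 3*(128199*(5446780565/13029176421)) = 3*(232757273884145/4343058807) = 232757273884145/1447686269 ≈ 1.6078e+5)
-292920/n(-428, t) + x = -292920*sqrt(510)/510 + 232757273884145/1447686269 = -9764*sqrt(510)/17 + 232757273884145/1447686269 = 232757273884145/1447686269 - 9764*sqrt(510)/17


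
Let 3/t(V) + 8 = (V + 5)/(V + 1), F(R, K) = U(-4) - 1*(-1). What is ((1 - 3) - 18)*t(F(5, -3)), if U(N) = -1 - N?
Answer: 300/31 ≈ 9.6774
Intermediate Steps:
F(R, K) = 4 (F(R, K) = (-1 - 1*(-4)) - 1*(-1) = (-1 + 4) + 1 = 3 + 1 = 4)
t(V) = 3/(-8 + (5 + V)/(1 + V)) (t(V) = 3/(-8 + (V + 5)/(V + 1)) = 3/(-8 + (5 + V)/(1 + V)))
((1 - 3) - 18)*t(F(5, -3)) = ((1 - 3) - 18)*(3*(-1 - 1*4)/(3 + 7*4)) = (-2 - 18)*(3*(-1 - 4)/(3 + 28)) = -60*(-5)/31 = -20*(-15/31) = 300/31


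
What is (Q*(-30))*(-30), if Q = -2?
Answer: -1800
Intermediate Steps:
(Q*(-30))*(-30) = -2*(-30)*(-30) = 60*(-30) = -1800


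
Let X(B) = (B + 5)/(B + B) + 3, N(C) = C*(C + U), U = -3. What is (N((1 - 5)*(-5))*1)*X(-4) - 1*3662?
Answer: -5369/2 ≈ -2684.5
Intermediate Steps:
N(C) = C*(-3 + C) (N(C) = C*(C - 3) = C*(-3 + C))
X(B) = 3 + (5 + B)/(2*B) (X(B) = (5 + B)/((2*B)) + 3 = (5 + B)*(1/(2*B)) + 3 = (5 + B)/(2*B) + 3 = 3 + (5 + B)/(2*B))
(N((1 - 5)*(-5))*1)*X(-4) - 1*3662 = ((((1 - 5)*(-5))*(-3 + (1 - 5)*(-5)))*1)*((1/2)*(5 + 7*(-4))/(-4)) - 1*3662 = (((-4*(-5))*(-3 - 4*(-5)))*1)*((1/2)*(-1/4)*(5 - 28)) - 3662 = ((20*(-3 + 20))*1)*((1/2)*(-1/4)*(-23)) - 3662 = ((20*17)*1)*(23/8) - 3662 = (340*1)*(23/8) - 3662 = 340*(23/8) - 3662 = 1955/2 - 3662 = -5369/2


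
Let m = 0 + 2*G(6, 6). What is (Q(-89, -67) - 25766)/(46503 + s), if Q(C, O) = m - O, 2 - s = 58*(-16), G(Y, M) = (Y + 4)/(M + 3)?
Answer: -231271/426897 ≈ -0.54175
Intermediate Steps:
G(Y, M) = (4 + Y)/(3 + M)
s = 930 (s = 2 - 58*(-16) = 2 - 1*(-928) = 2 + 928 = 930)
m = 20/9 (m = 0 + 2*((4 + 6)/(3 + 6)) = 0 + 2*(10/9) = 0 + 20/9 = 20/9 ≈ 2.2222)
Q(C, O) = 20/9 - O
(Q(-89, -67) - 25766)/(46503 + s) = ((20/9 - 1*(-67)) - 25766)/(46503 + 930) = ((20/9 + 67) - 25766)/47433 = (623/9 - 25766)*(1/47433) = -231271/9*1/47433 = -231271/426897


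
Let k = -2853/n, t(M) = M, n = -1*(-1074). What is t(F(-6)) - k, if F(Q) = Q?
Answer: -1197/358 ≈ -3.3436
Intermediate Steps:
n = 1074
k = -951/358 (k = -2853/1074 = -2853*1/1074 = -951/358 ≈ -2.6564)
t(F(-6)) - k = -6 - 1*(-951/358) = -6 + 951/358 = -1197/358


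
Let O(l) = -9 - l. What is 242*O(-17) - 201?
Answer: 1735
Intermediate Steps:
242*O(-17) - 201 = 242*(-9 - 1*(-17)) - 201 = 242*(-9 + 17) - 201 = 242*8 - 201 = 1936 - 201 = 1735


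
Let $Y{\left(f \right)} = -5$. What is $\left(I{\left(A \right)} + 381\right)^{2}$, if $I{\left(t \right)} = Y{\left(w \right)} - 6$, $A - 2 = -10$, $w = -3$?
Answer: $136900$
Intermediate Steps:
$A = -8$ ($A = 2 - 10 = -8$)
$I{\left(t \right)} = -11$ ($I{\left(t \right)} = -5 - 6 = -11$)
$\left(I{\left(A \right)} + 381\right)^{2} = \left(-11 + 381\right)^{2} = 370^{2} = 136900$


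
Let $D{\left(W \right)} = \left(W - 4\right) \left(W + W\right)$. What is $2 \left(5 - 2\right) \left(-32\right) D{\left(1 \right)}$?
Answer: $1152$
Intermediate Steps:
$D{\left(W \right)} = 2 W \left(-4 + W\right)$ ($D{\left(W \right)} = \left(-4 + W\right) 2 W = 2 W \left(-4 + W\right)$)
$2 \left(5 - 2\right) \left(-32\right) D{\left(1 \right)} = 2 \left(5 - 2\right) \left(-32\right) 2 \cdot 1 \left(-4 + 1\right) = 2 \cdot 3 \left(-32\right) 2 \cdot 1 \left(-3\right) = 6 \left(-32\right) \left(-6\right) = \left(-192\right) \left(-6\right) = 1152$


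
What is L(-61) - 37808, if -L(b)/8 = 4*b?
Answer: -35856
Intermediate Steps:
L(b) = -32*b
L(-61) - 37808 = -32*(-61) - 37808 = 1952 - 37808 = -35856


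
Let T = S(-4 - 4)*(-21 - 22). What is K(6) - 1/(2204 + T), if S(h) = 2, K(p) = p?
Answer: 12707/2118 ≈ 5.9995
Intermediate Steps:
T = -86 (T = 2*(-21 - 22) = 2*(-43) = -86)
K(6) - 1/(2204 + T) = 6 - 1/(2204 - 86) = 6 - 1/2118 = 12707/2118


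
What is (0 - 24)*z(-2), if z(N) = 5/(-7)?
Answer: 120/7 ≈ 17.143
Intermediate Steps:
z(N) = -5/7 (z(N) = 5*(-⅐) = -5/7)
(0 - 24)*z(-2) = (0 - 24)*(-5/7) = -24*(-5/7) = 120/7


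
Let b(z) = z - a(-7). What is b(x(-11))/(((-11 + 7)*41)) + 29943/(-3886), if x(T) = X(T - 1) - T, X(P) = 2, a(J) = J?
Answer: -1247093/159326 ≈ -7.8273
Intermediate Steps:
x(T) = 2 - T
b(z) = 7 + z (b(z) = z - 1*(-7) = z + 7 = 7 + z)
b(x(-11))/(((-11 + 7)*41)) + 29943/(-3886) = (7 + (2 - 1*(-11)))/(((-11 + 7)*41)) + 29943/(-3886) = (7 + (2 + 11))/((-4*41)) + 29943*(-1/3886) = (7 + 13)/(-164) - 29943/3886 = 20*(-1/164) - 29943/3886 = -5/41 - 29943/3886 = -1247093/159326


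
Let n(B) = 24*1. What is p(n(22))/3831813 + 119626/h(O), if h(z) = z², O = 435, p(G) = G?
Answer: 5659123498/8951540925 ≈ 0.63220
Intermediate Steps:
n(B) = 24
p(n(22))/3831813 + 119626/h(O) = 24/3831813 + 119626/(435²) = 24*(1/3831813) + 119626/189225 = 8/1277271 + 119626*(1/189225) = 8/1277271 + 119626/189225 = 5659123498/8951540925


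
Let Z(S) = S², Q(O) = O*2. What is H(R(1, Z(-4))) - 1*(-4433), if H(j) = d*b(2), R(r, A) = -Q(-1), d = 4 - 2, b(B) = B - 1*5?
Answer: 4427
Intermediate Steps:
b(B) = -5 + B (b(B) = B - 5 = -5 + B)
Q(O) = 2*O
d = 2
R(r, A) = 2 (R(r, A) = -2*(-1) = -1*(-2) = 2)
H(j) = -6 (H(j) = 2*(-5 + 2) = 2*(-3) = -6)
H(R(1, Z(-4))) - 1*(-4433) = -6 - 1*(-4433) = -6 + 4433 = 4427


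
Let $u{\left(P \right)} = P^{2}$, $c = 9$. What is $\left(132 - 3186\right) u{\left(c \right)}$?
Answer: $-247374$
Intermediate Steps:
$\left(132 - 3186\right) u{\left(c \right)} = \left(132 - 3186\right) 9^{2} = \left(132 - 3186\right) 81 = \left(-3054\right) 81 = -247374$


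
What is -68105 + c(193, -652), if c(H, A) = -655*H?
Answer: -194520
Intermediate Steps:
-68105 + c(193, -652) = -68105 - 655*193 = -68105 - 126415 = -194520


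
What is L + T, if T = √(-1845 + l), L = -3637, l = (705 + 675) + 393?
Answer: -3637 + 6*I*√2 ≈ -3637.0 + 8.4853*I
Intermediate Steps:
l = 1773 (l = 1380 + 393 = 1773)
T = 6*I*√2 (T = √(-1845 + 1773) = √(-72) = 6*I*√2 ≈ 8.4853*I)
L + T = -3637 + 6*I*√2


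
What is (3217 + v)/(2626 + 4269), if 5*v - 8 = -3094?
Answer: 1857/4925 ≈ 0.37706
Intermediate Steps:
v = -3086/5 (v = 8/5 + (⅕)*(-3094) = 8/5 - 3094/5 = -3086/5 ≈ -617.20)
(3217 + v)/(2626 + 4269) = (3217 - 3086/5)/(2626 + 4269) = (12999/5)/6895 = (12999/5)*(1/6895) = 1857/4925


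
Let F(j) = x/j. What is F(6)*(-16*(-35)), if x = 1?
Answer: 280/3 ≈ 93.333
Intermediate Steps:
F(j) = 1/j
F(6)*(-16*(-35)) = (-16*(-35))/6 = (⅙)*560 = 280/3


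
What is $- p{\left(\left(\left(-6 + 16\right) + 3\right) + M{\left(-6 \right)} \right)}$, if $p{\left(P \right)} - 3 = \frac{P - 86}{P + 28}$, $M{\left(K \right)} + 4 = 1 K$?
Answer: $- \frac{10}{31} \approx -0.32258$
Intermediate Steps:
$M{\left(K \right)} = -4 + K$ ($M{\left(K \right)} = -4 + 1 K = -4 + K$)
$p{\left(P \right)} = 3 + \frac{-86 + P}{28 + P}$ ($p{\left(P \right)} = 3 + \frac{P - 86}{P + 28} = 3 + \frac{-86 + P}{28 + P}$)
$- p{\left(\left(\left(-6 + 16\right) + 3\right) + M{\left(-6 \right)} \right)} = - \frac{2 \left(-1 + 2 \left(\left(\left(-6 + 16\right) + 3\right) - 10\right)\right)}{28 + \left(\left(\left(-6 + 16\right) + 3\right) - 10\right)} = - \frac{2 \left(-1 + 2 \left(\left(10 + 3\right) - 10\right)\right)}{28 + \left(\left(10 + 3\right) - 10\right)} = - \frac{2 \left(-1 + 2 \left(13 - 10\right)\right)}{28 + \left(13 - 10\right)} = - \frac{2 \left(-1 + 2 \cdot 3\right)}{28 + 3} = - \frac{2 \left(-1 + 6\right)}{31} = - \frac{2 \cdot 5}{31} = \left(-1\right) \frac{10}{31} = - \frac{10}{31}$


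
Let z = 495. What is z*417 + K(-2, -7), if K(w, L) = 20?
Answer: 206435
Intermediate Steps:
z*417 + K(-2, -7) = 495*417 + 20 = 206415 + 20 = 206435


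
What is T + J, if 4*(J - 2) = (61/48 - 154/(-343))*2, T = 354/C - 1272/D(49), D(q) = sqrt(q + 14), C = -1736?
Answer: 387307/145824 - 424*sqrt(7)/7 ≈ -157.60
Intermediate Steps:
D(q) = sqrt(14 + q)
T = -177/868 - 424*sqrt(7)/7 (T = 354/(-1736) - 1272/sqrt(14 + 49) = 354*(-1/1736) - 1272*sqrt(7)/21 = -177/868 - 1272*sqrt(7)/21 = -177/868 - 424*sqrt(7)/7 ≈ -160.46)
J = 13453/4704 (J = 2 + ((61/48 - 154/(-343))*2)/4 = 2 + ((61*(1/48) - 154*(-1/343))*2)/4 = 2 + ((61/48 + 22/49)*2)/4 = 2 + ((4045/2352)*2)/4 = 2 + (1/4)*(4045/1176) = 2 + 4045/4704 = 13453/4704 ≈ 2.8599)
T + J = (-177/868 - 424*sqrt(7)/7) + 13453/4704 = 387307/145824 - 424*sqrt(7)/7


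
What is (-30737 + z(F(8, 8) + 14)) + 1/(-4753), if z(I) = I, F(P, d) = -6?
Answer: -146054938/4753 ≈ -30729.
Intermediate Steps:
(-30737 + z(F(8, 8) + 14)) + 1/(-4753) = (-30737 + (-6 + 14)) + 1/(-4753) = (-30737 + 8) - 1/4753 = -30729 - 1/4753 = -146054938/4753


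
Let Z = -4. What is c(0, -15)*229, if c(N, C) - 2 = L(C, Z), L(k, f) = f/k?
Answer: 7786/15 ≈ 519.07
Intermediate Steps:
c(N, C) = 2 - 4/C
c(0, -15)*229 = (2 - 4/(-15))*229 = (2 - 4*(-1/15))*229 = (2 + 4/15)*229 = (34/15)*229 = 7786/15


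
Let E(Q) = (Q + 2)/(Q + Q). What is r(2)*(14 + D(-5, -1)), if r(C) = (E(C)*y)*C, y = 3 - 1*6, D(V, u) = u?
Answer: -78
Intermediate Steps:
y = -3 (y = 3 - 6 = -3)
E(Q) = (2 + Q)/(2*Q) (E(Q) = (2 + Q)/((2*Q)) = (2 + Q)*(1/(2*Q)) = (2 + Q)/(2*Q))
r(C) = -3 - 3*C/2 (r(C) = (((2 + C)/(2*C))*(-3))*C = (-3*(2 + C)/(2*C))*C = -3 - 3*C/2)
r(2)*(14 + D(-5, -1)) = (-3 - 3/2*2)*(14 - 1) = (-3 - 3)*13 = -6*13 = -78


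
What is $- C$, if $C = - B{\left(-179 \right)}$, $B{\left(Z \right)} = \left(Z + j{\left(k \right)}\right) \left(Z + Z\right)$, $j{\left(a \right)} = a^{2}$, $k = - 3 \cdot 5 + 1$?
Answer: $-6086$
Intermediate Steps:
$k = -14$ ($k = \left(-1\right) 15 + 1 = -15 + 1 = -14$)
$B{\left(Z \right)} = 2 Z \left(196 + Z\right)$ ($B{\left(Z \right)} = \left(Z + \left(-14\right)^{2}\right) \left(Z + Z\right) = \left(Z + 196\right) 2 Z = \left(196 + Z\right) 2 Z = 2 Z \left(196 + Z\right)$)
$C = 6086$ ($C = - 2 \left(-179\right) \left(196 - 179\right) = - 2 \left(-179\right) 17 = \left(-1\right) \left(-6086\right) = 6086$)
$- C = \left(-1\right) 6086 = -6086$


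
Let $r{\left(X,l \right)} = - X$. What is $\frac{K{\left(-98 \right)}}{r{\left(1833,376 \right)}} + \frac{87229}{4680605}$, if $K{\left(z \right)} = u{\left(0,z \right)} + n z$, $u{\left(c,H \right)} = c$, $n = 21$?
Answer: $\frac{3264191949}{2859849655} \approx 1.1414$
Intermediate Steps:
$K{\left(z \right)} = 21 z$ ($K{\left(z \right)} = 0 + 21 z = 21 z$)
$\frac{K{\left(-98 \right)}}{r{\left(1833,376 \right)}} + \frac{87229}{4680605} = \frac{21 \left(-98\right)}{\left(-1\right) 1833} + \frac{87229}{4680605} = - \frac{2058}{-1833} + 87229 \cdot \frac{1}{4680605} = \left(-2058\right) \left(- \frac{1}{1833}\right) + \frac{87229}{4680605} = \frac{686}{611} + \frac{87229}{4680605} = \frac{3264191949}{2859849655}$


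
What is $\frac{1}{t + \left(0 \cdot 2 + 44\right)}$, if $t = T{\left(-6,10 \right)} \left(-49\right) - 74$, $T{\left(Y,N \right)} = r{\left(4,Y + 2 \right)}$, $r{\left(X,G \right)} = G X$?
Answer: $\frac{1}{754} \approx 0.0013263$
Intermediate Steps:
$T{\left(Y,N \right)} = 8 + 4 Y$ ($T{\left(Y,N \right)} = \left(Y + 2\right) 4 = \left(2 + Y\right) 4 = 8 + 4 Y$)
$t = 710$ ($t = \left(8 + 4 \left(-6\right)\right) \left(-49\right) - 74 = \left(8 - 24\right) \left(-49\right) - 74 = \left(-16\right) \left(-49\right) - 74 = 784 - 74 = 710$)
$\frac{1}{t + \left(0 \cdot 2 + 44\right)} = \frac{1}{710 + \left(0 \cdot 2 + 44\right)} = \frac{1}{710 + \left(0 + 44\right)} = \frac{1}{710 + 44} = \frac{1}{754}$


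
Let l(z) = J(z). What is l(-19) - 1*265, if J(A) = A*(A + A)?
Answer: 457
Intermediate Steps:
J(A) = 2*A**2 (J(A) = A*(2*A) = 2*A**2)
l(z) = 2*z**2
l(-19) - 1*265 = 2*(-19)**2 - 1*265 = 2*361 - 265 = 722 - 265 = 457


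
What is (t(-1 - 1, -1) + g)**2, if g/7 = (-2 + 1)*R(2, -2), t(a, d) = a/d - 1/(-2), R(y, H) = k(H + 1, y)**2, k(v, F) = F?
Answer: 2601/4 ≈ 650.25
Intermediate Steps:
R(y, H) = y**2
t(a, d) = 1/2 + a/d (t(a, d) = a/d - 1*(-1/2) = a/d + 1/2 = 1/2 + a/d)
g = -28 (g = 7*((-2 + 1)*2**2) = 7*(-1*4) = 7*(-4) = -28)
(t(-1 - 1, -1) + g)**2 = (((-1 - 1) + (1/2)*(-1))/(-1) - 28)**2 = (-(-2 - 1/2) - 28)**2 = (-1*(-5/2) - 28)**2 = (5/2 - 28)**2 = (-51/2)**2 = 2601/4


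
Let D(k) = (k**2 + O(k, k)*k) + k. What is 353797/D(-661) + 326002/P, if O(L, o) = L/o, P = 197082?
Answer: 105866582776/42924361059 ≈ 2.4664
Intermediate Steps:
D(k) = k**2 + 2*k (D(k) = (k**2 + (k/k)*k) + k = (k**2 + 1*k) + k = (k**2 + k) + k = (k + k**2) + k = k**2 + 2*k)
353797/D(-661) + 326002/P = 353797/((-661*(2 - 661))) + 326002/197082 = 353797/((-661*(-659))) + 326002*(1/197082) = 353797/435599 + 163001/98541 = 105866582776/42924361059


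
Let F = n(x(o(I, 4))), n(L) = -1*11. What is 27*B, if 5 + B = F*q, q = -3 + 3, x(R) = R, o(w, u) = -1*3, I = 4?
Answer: -135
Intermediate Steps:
o(w, u) = -3
q = 0
n(L) = -11
F = -11
B = -5 (B = -5 - 11*0 = -5 + 0 = -5)
27*B = 27*(-5) = -135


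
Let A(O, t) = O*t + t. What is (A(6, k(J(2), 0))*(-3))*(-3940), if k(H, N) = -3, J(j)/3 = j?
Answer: -248220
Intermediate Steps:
J(j) = 3*j
A(O, t) = t + O*t
(A(6, k(J(2), 0))*(-3))*(-3940) = (-3*(1 + 6)*(-3))*(-3940) = (-3*7*(-3))*(-3940) = -21*(-3)*(-3940) = 63*(-3940) = -248220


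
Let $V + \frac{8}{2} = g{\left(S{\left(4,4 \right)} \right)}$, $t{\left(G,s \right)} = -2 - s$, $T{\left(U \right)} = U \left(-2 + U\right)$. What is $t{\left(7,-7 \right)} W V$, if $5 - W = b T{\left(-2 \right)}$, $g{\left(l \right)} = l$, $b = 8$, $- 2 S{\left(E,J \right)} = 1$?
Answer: $\frac{2655}{2} \approx 1327.5$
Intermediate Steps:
$S{\left(E,J \right)} = - \frac{1}{2}$ ($S{\left(E,J \right)} = \left(- \frac{1}{2}\right) 1 = - \frac{1}{2}$)
$V = - \frac{9}{2}$ ($V = -4 - \frac{1}{2} = - \frac{9}{2} \approx -4.5$)
$W = -59$ ($W = 5 - 8 \left(- 2 \left(-2 - 2\right)\right) = 5 - 8 \left(\left(-2\right) \left(-4\right)\right) = 5 - 8 \cdot 8 = 5 - 64 = -59$)
$t{\left(7,-7 \right)} W V = \left(-2 - -7\right) \left(-59\right) \left(- \frac{9}{2}\right) = \left(-2 + 7\right) \left(-59\right) \left(- \frac{9}{2}\right) = 5 \left(-59\right) \left(- \frac{9}{2}\right) = \left(-295\right) \left(- \frac{9}{2}\right) = \frac{2655}{2}$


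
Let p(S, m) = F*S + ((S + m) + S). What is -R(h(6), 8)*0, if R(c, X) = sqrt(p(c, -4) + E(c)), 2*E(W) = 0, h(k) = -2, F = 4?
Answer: 0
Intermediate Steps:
E(W) = 0 (E(W) = (1/2)*0 = 0)
p(S, m) = m + 6*S (p(S, m) = 4*S + ((S + m) + S) = 4*S + (m + 2*S) = m + 6*S)
R(c, X) = sqrt(-4 + 6*c) (R(c, X) = sqrt((-4 + 6*c) + 0) = sqrt(-4 + 6*c))
-R(h(6), 8)*0 = -sqrt(-4 + 6*(-2))*0 = -sqrt(-4 - 12)*0 = -sqrt(-16)*0 = -4*I*0 = 0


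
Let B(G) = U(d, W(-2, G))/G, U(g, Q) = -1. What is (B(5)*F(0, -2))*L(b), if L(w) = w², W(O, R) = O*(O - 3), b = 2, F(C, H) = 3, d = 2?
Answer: -12/5 ≈ -2.4000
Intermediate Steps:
W(O, R) = O*(-3 + O)
B(G) = -1/G
(B(5)*F(0, -2))*L(b) = (-1/5*3)*2² = (-1*⅕*3)*4 = -⅕*3*4 = -⅗*4 = -12/5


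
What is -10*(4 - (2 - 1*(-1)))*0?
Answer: 0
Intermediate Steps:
-10*(4 - (2 - 1*(-1)))*0 = -10*(4 - (2 + 1))*0 = -10*(4 - 1*3)*0 = -10*(4 - 3)*0 = -10*1*0 = -10*0 = 0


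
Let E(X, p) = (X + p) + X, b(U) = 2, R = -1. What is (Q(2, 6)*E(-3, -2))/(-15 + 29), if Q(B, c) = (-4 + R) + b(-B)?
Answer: 12/7 ≈ 1.7143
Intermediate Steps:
Q(B, c) = -3 (Q(B, c) = (-4 - 1) + 2 = -5 + 2 = -3)
E(X, p) = p + 2*X
(Q(2, 6)*E(-3, -2))/(-15 + 29) = (-3*(-2 + 2*(-3)))/(-15 + 29) = -3*(-2 - 6)/14 = -3*(-8)*(1/14) = 24*(1/14) = 12/7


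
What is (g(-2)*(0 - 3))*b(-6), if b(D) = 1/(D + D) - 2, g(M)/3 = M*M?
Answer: 75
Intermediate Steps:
g(M) = 3*M² (g(M) = 3*(M*M) = 3*M²)
b(D) = -2 + 1/(2*D) (b(D) = 1/(2*D) - 2 = -2 + 1/(2*D))
(g(-2)*(0 - 3))*b(-6) = ((3*(-2)²)*(0 - 3))*(-2 + (½)/(-6)) = ((3*4)*(-3))*(-2 + (½)*(-⅙)) = (12*(-3))*(-2 - 1/12) = -36*(-25/12) = 75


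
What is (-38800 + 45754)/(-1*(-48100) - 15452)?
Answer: 3477/16324 ≈ 0.21300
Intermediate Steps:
(-38800 + 45754)/(-1*(-48100) - 15452) = 6954/(48100 - 15452) = 6954/32648 = 6954*(1/32648) = 3477/16324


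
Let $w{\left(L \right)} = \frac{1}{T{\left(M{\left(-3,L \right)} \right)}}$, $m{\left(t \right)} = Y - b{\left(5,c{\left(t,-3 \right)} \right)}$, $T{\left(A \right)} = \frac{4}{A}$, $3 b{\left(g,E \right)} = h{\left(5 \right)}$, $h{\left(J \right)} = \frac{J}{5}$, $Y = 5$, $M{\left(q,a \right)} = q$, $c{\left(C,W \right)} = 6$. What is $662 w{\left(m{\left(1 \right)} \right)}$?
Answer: $- \frac{993}{2} \approx -496.5$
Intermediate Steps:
$h{\left(J \right)} = \frac{J}{5}$ ($h{\left(J \right)} = J \frac{1}{5} = \frac{J}{5}$)
$b{\left(g,E \right)} = \frac{1}{3}$ ($b{\left(g,E \right)} = \frac{\frac{1}{5} \cdot 5}{3} = \frac{1}{3} \cdot 1 = \frac{1}{3}$)
$m{\left(t \right)} = \frac{14}{3}$ ($m{\left(t \right)} = 5 - \frac{1}{3} = \frac{14}{3}$)
$w{\left(L \right)} = - \frac{3}{4}$ ($w{\left(L \right)} = \frac{1}{4 \frac{1}{-3}} = \frac{1}{4 \left(- \frac{1}{3}\right)} = \frac{1}{- \frac{4}{3}} = - \frac{3}{4}$)
$662 w{\left(m{\left(1 \right)} \right)} = 662 \left(- \frac{3}{4}\right) = - \frac{993}{2}$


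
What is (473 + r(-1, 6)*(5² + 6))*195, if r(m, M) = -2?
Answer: 80145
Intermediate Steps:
(473 + r(-1, 6)*(5² + 6))*195 = (473 - 2*(5² + 6))*195 = (473 - 2*(25 + 6))*195 = (473 - 2*31)*195 = (473 - 62)*195 = 411*195 = 80145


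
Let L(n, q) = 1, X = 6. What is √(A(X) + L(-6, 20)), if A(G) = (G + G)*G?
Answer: √73 ≈ 8.5440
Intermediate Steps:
A(G) = 2*G² (A(G) = (2*G)*G = 2*G²)
√(A(X) + L(-6, 20)) = √(2*6² + 1) = √(2*36 + 1) = √(72 + 1) = √73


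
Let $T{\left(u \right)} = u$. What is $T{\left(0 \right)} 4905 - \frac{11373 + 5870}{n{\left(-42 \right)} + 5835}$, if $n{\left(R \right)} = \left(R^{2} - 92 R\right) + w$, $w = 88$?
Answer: $- \frac{17243}{11551} \approx -1.4928$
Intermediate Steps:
$n{\left(R \right)} = 88 + R^{2} - 92 R$ ($n{\left(R \right)} = \left(R^{2} - 92 R\right) + 88 = 88 + R^{2} - 92 R$)
$T{\left(0 \right)} 4905 - \frac{11373 + 5870}{n{\left(-42 \right)} + 5835} = 0 \cdot 4905 - \frac{11373 + 5870}{\left(88 + \left(-42\right)^{2} - -3864\right) + 5835} = 0 - \frac{17243}{\left(88 + 1764 + 3864\right) + 5835} = 0 - \frac{17243}{5716 + 5835} = 0 - \frac{17243}{11551} = - \frac{17243}{11551}$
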